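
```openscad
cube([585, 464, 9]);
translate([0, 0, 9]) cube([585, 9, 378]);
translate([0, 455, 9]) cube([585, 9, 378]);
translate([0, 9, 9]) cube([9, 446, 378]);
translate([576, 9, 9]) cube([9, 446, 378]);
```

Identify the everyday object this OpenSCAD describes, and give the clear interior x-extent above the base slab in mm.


An open box. The internal width is 567 mm.

A 585×464 base slab with four walls standing on it — an open box. The base is 585 mm wide and the walls are 9 mm thick, so the internal width is 585 − 2 × 9 = 567 mm.


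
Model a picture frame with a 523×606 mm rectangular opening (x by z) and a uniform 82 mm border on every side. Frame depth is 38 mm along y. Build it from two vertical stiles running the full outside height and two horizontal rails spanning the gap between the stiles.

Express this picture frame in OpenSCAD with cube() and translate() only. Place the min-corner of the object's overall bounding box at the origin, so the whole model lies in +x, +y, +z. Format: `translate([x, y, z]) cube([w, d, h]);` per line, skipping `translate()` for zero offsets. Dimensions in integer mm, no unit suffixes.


cube([82, 38, 770]);
translate([605, 0, 0]) cube([82, 38, 770]);
translate([82, 0, 0]) cube([523, 38, 82]);
translate([82, 0, 688]) cube([523, 38, 82]);


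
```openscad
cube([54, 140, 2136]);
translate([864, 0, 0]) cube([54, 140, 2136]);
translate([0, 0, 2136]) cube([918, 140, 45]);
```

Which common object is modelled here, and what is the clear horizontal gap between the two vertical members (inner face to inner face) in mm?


A door frame. The clear opening width is 810 mm.

Two 2136 mm tall posts with a header on top — a door frame. The left jamb is 54 mm wide at x = 0; the right jamb starts at x = 864. The clear opening is 864 − 54 = 810 mm.


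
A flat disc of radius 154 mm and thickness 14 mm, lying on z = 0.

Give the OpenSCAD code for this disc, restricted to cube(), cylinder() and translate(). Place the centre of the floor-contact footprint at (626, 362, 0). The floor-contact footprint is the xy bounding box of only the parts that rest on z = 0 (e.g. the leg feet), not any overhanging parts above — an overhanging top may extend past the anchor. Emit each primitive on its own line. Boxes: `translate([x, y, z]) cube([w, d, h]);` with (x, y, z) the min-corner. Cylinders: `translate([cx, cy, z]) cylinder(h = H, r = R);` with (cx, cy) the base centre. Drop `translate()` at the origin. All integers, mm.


translate([626, 362, 0]) cylinder(h = 14, r = 154);


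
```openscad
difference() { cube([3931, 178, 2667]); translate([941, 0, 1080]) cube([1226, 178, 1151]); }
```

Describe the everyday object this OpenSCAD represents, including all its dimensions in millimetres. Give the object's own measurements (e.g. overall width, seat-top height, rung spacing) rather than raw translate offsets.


A wall 3931 mm long (x), 178 mm thick (y), 2667 mm tall, with a rectangular window opening cut through it. The opening is 1226 mm wide and 1151 mm tall; its sill is at z = 1080 mm and its near (−x) edge is 941 mm from the wall's −x end. The opening passes through the full wall thickness.


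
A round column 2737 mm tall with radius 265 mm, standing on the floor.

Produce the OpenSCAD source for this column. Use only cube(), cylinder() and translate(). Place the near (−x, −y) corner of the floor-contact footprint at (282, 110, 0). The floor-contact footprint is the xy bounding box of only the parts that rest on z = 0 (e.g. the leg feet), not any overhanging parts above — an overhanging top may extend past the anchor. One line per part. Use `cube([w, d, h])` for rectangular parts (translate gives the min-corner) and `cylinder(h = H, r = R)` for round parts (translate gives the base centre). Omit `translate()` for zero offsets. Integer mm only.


translate([547, 375, 0]) cylinder(h = 2737, r = 265);


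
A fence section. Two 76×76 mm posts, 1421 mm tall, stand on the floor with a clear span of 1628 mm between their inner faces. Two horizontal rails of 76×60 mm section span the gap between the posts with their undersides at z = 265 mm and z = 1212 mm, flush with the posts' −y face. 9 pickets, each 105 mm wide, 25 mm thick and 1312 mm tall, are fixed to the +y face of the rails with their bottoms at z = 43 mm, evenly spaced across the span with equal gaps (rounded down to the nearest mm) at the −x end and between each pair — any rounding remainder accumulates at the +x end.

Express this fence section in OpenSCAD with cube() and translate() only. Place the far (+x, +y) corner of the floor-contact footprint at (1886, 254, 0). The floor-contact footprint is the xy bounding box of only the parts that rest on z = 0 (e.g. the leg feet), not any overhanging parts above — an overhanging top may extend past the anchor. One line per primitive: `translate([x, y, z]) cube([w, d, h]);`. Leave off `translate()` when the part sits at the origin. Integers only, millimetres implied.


translate([106, 178, 0]) cube([76, 76, 1421]);
translate([1810, 178, 0]) cube([76, 76, 1421]);
translate([182, 178, 265]) cube([1628, 76, 60]);
translate([182, 178, 1212]) cube([1628, 76, 60]);
translate([250, 254, 43]) cube([105, 25, 1312]);
translate([423, 254, 43]) cube([105, 25, 1312]);
translate([596, 254, 43]) cube([105, 25, 1312]);
translate([769, 254, 43]) cube([105, 25, 1312]);
translate([942, 254, 43]) cube([105, 25, 1312]);
translate([1115, 254, 43]) cube([105, 25, 1312]);
translate([1288, 254, 43]) cube([105, 25, 1312]);
translate([1461, 254, 43]) cube([105, 25, 1312]);
translate([1634, 254, 43]) cube([105, 25, 1312]);


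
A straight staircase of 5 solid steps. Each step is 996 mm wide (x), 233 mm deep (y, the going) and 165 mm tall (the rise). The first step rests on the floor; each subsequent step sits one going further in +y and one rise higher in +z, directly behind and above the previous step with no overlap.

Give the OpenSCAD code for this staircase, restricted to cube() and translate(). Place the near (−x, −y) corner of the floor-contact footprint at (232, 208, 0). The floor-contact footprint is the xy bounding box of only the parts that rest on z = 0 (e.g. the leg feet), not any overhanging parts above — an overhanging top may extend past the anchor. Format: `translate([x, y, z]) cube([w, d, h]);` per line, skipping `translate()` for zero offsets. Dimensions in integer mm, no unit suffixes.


translate([232, 208, 0]) cube([996, 233, 165]);
translate([232, 441, 165]) cube([996, 233, 165]);
translate([232, 674, 330]) cube([996, 233, 165]);
translate([232, 907, 495]) cube([996, 233, 165]);
translate([232, 1140, 660]) cube([996, 233, 165]);


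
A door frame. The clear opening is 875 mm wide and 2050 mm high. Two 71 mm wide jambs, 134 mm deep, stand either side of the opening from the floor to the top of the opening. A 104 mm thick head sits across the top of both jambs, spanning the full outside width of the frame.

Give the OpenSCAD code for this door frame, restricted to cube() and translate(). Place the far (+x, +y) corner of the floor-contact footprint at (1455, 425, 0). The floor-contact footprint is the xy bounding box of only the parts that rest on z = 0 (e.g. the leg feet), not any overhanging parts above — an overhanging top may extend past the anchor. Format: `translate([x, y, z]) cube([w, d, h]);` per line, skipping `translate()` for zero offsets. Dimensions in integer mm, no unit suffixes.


translate([438, 291, 0]) cube([71, 134, 2050]);
translate([1384, 291, 0]) cube([71, 134, 2050]);
translate([438, 291, 2050]) cube([1017, 134, 104]);


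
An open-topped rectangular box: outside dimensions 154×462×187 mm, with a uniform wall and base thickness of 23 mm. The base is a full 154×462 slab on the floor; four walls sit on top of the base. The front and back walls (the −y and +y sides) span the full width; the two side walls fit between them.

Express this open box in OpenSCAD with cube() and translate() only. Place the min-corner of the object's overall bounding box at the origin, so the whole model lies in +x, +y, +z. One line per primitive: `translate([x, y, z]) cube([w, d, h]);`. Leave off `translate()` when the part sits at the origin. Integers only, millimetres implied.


cube([154, 462, 23]);
translate([0, 0, 23]) cube([154, 23, 164]);
translate([0, 439, 23]) cube([154, 23, 164]);
translate([0, 23, 23]) cube([23, 416, 164]);
translate([131, 23, 23]) cube([23, 416, 164]);


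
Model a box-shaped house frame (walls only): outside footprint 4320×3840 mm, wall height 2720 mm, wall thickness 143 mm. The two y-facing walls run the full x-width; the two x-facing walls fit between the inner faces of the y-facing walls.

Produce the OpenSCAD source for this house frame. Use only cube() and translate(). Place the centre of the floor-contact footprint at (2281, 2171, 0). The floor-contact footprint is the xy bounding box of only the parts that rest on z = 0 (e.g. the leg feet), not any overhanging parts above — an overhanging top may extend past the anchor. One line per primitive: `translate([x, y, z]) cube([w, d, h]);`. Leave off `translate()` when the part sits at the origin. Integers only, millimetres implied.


translate([121, 251, 0]) cube([4320, 143, 2720]);
translate([121, 3948, 0]) cube([4320, 143, 2720]);
translate([121, 394, 0]) cube([143, 3554, 2720]);
translate([4298, 394, 0]) cube([143, 3554, 2720]);


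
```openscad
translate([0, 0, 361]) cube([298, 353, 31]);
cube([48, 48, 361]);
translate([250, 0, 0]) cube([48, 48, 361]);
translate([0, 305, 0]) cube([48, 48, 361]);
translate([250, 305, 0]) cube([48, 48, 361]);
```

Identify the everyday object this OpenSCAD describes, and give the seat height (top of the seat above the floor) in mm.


A stool. The seat height is 392 mm.

A 298×353×31 slab at z = 361 on four corner posts — a stool. The seat top is 361 + 31 = 392 mm.


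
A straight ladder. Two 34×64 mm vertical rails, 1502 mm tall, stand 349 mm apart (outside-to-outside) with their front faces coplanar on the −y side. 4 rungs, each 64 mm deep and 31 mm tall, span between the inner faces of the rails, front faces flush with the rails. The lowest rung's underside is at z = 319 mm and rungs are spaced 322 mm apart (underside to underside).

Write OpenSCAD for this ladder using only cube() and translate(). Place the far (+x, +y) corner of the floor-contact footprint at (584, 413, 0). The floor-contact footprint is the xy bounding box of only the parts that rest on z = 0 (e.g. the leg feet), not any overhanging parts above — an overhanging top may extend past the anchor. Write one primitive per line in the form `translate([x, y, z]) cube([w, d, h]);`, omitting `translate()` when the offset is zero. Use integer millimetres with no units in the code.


translate([235, 349, 0]) cube([34, 64, 1502]);
translate([550, 349, 0]) cube([34, 64, 1502]);
translate([269, 349, 319]) cube([281, 64, 31]);
translate([269, 349, 641]) cube([281, 64, 31]);
translate([269, 349, 963]) cube([281, 64, 31]);
translate([269, 349, 1285]) cube([281, 64, 31]);


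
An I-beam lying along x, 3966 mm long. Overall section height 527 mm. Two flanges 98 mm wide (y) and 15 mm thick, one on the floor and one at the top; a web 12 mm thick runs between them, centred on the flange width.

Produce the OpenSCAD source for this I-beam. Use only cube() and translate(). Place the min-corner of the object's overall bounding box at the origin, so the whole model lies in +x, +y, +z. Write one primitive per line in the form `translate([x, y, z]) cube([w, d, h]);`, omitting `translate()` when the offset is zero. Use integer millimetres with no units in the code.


cube([3966, 98, 15]);
translate([0, 43, 15]) cube([3966, 12, 497]);
translate([0, 0, 512]) cube([3966, 98, 15]);


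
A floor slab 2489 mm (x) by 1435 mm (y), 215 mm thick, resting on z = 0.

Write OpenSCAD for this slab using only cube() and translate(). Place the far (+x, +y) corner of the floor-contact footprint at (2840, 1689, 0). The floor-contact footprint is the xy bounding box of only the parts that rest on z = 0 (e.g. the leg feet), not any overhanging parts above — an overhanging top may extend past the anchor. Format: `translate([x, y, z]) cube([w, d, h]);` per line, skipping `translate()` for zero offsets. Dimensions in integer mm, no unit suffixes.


translate([351, 254, 0]) cube([2489, 1435, 215]);


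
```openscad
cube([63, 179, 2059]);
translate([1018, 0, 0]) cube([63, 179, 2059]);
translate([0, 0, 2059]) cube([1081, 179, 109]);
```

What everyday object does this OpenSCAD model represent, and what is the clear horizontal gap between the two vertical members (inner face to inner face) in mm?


A door frame. The clear opening width is 955 mm.

Two 2059 mm tall posts with a header on top — a door frame. The left jamb is 63 mm wide at x = 0; the right jamb starts at x = 1018. The clear opening is 1018 − 63 = 955 mm.


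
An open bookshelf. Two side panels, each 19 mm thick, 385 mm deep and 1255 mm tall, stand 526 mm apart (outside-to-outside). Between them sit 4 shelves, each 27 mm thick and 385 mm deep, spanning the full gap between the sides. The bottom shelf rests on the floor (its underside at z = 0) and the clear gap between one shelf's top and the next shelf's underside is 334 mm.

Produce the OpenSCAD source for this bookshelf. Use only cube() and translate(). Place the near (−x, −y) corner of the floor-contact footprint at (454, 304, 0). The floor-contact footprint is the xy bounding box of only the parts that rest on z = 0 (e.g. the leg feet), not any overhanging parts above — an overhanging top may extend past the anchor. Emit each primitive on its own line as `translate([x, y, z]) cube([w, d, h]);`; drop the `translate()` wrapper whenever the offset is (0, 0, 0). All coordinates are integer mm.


translate([454, 304, 0]) cube([19, 385, 1255]);
translate([961, 304, 0]) cube([19, 385, 1255]);
translate([473, 304, 0]) cube([488, 385, 27]);
translate([473, 304, 361]) cube([488, 385, 27]);
translate([473, 304, 722]) cube([488, 385, 27]);
translate([473, 304, 1083]) cube([488, 385, 27]);


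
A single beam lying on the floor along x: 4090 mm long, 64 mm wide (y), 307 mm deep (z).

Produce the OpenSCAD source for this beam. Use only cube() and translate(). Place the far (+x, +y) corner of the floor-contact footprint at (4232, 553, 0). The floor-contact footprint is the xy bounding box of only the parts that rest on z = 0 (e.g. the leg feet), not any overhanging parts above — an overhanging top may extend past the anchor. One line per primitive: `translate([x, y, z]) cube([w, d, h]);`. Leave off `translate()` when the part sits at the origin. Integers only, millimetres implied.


translate([142, 489, 0]) cube([4090, 64, 307]);


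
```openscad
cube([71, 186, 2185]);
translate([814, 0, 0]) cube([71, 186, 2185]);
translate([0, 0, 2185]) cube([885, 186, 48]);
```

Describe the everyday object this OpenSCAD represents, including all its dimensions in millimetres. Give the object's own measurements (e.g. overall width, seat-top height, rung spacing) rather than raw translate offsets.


A door frame. The clear opening is 743 mm wide and 2185 mm high. Two 71 mm wide jambs, 186 mm deep, stand either side of the opening from the floor to the top of the opening. A 48 mm thick head sits across the top of both jambs, spanning the full outside width of the frame.


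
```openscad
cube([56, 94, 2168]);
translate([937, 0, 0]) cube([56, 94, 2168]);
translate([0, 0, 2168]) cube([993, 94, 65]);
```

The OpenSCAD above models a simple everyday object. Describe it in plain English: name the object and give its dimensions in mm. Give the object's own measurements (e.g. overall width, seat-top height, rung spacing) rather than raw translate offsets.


A door frame. The clear opening is 881 mm wide and 2168 mm high. Two 56 mm wide jambs, 94 mm deep, stand either side of the opening from the floor to the top of the opening. A 65 mm thick head sits across the top of both jambs, spanning the full outside width of the frame.


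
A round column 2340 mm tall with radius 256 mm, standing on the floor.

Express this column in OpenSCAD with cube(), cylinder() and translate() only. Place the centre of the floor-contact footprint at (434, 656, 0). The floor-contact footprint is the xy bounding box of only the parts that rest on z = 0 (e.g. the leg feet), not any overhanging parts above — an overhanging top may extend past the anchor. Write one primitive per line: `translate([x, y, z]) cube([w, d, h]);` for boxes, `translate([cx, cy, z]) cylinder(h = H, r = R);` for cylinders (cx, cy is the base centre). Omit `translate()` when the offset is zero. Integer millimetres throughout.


translate([434, 656, 0]) cylinder(h = 2340, r = 256);


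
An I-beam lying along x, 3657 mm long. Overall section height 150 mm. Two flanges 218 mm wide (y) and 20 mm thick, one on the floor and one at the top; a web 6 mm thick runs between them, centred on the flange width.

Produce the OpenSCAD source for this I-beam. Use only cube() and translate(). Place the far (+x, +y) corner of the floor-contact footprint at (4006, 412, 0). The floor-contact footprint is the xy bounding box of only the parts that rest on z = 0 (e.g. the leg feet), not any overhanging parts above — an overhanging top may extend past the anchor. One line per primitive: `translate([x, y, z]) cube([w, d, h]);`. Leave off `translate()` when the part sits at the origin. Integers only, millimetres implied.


translate([349, 194, 0]) cube([3657, 218, 20]);
translate([349, 300, 20]) cube([3657, 6, 110]);
translate([349, 194, 130]) cube([3657, 218, 20]);


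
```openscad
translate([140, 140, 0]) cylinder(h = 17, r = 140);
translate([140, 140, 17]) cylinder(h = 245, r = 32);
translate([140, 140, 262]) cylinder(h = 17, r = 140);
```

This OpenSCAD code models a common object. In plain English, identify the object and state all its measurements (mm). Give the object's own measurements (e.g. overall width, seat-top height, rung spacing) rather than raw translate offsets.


A spool: two coaxial disc flanges of radius 140 mm and thickness 17 mm, joined by a core cylinder of radius 32 mm and height 245 mm. The lower flange rests on z = 0 and the three cylinders share a vertical axis.


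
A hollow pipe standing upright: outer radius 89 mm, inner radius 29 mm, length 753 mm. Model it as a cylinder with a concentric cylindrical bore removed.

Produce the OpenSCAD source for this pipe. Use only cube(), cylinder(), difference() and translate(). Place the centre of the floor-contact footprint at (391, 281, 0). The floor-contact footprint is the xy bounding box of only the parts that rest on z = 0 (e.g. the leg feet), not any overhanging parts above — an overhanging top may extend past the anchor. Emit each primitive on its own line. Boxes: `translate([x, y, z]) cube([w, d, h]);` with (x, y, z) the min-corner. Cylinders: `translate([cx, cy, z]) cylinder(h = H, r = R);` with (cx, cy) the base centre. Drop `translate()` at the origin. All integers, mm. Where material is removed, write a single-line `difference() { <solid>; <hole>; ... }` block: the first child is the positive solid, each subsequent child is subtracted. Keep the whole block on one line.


difference() { translate([391, 281, 0]) cylinder(h = 753, r = 89); translate([391, 281, 0]) cylinder(h = 753, r = 29); }


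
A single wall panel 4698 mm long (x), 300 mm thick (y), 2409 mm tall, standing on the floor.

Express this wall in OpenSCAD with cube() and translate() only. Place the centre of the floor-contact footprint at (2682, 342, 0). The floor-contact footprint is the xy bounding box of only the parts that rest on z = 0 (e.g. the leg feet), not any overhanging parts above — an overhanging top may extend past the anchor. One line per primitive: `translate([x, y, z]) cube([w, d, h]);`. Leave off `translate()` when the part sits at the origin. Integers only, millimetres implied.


translate([333, 192, 0]) cube([4698, 300, 2409]);


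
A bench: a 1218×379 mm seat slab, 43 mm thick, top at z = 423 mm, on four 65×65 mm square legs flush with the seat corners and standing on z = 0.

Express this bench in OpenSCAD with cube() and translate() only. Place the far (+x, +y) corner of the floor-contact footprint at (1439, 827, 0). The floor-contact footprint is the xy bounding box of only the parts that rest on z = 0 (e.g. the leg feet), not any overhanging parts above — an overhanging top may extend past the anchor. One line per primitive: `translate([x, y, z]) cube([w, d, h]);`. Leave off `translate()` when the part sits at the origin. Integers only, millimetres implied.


translate([221, 448, 380]) cube([1218, 379, 43]);
translate([221, 448, 0]) cube([65, 65, 380]);
translate([221, 762, 0]) cube([65, 65, 380]);
translate([1374, 448, 0]) cube([65, 65, 380]);
translate([1374, 762, 0]) cube([65, 65, 380]);


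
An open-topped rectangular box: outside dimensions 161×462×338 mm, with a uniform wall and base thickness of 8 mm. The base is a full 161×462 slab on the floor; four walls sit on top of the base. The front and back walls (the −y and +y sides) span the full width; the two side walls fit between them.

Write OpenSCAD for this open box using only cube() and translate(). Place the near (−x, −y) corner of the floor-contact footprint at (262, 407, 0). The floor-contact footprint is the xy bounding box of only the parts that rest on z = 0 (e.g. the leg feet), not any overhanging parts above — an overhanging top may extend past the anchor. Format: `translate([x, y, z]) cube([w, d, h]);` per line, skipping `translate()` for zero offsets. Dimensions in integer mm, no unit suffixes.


translate([262, 407, 0]) cube([161, 462, 8]);
translate([262, 407, 8]) cube([161, 8, 330]);
translate([262, 861, 8]) cube([161, 8, 330]);
translate([262, 415, 8]) cube([8, 446, 330]);
translate([415, 415, 8]) cube([8, 446, 330]);


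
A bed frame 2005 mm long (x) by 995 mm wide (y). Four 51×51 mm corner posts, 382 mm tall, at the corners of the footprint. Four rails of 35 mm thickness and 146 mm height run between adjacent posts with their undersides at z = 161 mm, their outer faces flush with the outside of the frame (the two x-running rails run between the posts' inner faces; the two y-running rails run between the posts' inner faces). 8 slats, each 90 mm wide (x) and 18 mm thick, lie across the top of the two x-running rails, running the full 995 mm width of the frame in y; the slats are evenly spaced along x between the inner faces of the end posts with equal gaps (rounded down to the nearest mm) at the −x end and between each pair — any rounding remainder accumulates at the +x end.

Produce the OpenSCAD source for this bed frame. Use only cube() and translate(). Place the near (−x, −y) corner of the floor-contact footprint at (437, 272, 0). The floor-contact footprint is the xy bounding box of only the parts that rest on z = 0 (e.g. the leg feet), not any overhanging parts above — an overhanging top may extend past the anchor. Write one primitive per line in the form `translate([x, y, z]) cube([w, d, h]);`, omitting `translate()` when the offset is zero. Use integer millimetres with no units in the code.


translate([437, 272, 0]) cube([51, 51, 382]);
translate([437, 1216, 0]) cube([51, 51, 382]);
translate([2391, 272, 0]) cube([51, 51, 382]);
translate([2391, 1216, 0]) cube([51, 51, 382]);
translate([488, 272, 161]) cube([1903, 35, 146]);
translate([488, 1232, 161]) cube([1903, 35, 146]);
translate([437, 323, 161]) cube([35, 893, 146]);
translate([2407, 323, 161]) cube([35, 893, 146]);
translate([619, 272, 307]) cube([90, 995, 18]);
translate([840, 272, 307]) cube([90, 995, 18]);
translate([1061, 272, 307]) cube([90, 995, 18]);
translate([1282, 272, 307]) cube([90, 995, 18]);
translate([1503, 272, 307]) cube([90, 995, 18]);
translate([1724, 272, 307]) cube([90, 995, 18]);
translate([1945, 272, 307]) cube([90, 995, 18]);
translate([2166, 272, 307]) cube([90, 995, 18]);


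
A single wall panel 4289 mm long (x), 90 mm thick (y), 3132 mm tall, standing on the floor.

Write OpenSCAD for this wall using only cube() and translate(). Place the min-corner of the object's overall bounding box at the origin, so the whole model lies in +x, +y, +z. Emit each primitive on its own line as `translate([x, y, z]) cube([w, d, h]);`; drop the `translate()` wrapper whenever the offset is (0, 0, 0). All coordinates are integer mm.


cube([4289, 90, 3132]);


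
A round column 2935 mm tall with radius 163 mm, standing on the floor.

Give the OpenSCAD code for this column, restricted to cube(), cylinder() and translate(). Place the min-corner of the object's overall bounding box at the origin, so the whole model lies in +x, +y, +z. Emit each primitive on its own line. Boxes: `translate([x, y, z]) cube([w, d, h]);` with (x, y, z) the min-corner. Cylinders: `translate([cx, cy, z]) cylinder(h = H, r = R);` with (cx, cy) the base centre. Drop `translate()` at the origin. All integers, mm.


translate([163, 163, 0]) cylinder(h = 2935, r = 163);


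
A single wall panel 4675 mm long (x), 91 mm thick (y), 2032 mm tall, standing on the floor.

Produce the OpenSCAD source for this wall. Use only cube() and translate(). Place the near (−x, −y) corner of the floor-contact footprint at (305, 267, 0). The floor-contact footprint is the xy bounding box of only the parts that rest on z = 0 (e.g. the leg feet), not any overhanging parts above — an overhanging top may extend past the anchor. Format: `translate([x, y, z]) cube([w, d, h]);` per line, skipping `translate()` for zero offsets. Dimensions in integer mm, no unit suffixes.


translate([305, 267, 0]) cube([4675, 91, 2032]);


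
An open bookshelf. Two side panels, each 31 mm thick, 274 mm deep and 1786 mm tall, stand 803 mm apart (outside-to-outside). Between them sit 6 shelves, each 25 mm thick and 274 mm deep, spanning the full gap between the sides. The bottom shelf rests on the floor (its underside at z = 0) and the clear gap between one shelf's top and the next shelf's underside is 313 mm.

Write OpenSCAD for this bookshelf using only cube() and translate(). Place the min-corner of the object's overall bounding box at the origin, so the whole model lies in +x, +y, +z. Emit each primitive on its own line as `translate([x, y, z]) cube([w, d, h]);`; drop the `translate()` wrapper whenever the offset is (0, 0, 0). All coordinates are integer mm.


cube([31, 274, 1786]);
translate([772, 0, 0]) cube([31, 274, 1786]);
translate([31, 0, 0]) cube([741, 274, 25]);
translate([31, 0, 338]) cube([741, 274, 25]);
translate([31, 0, 676]) cube([741, 274, 25]);
translate([31, 0, 1014]) cube([741, 274, 25]);
translate([31, 0, 1352]) cube([741, 274, 25]);
translate([31, 0, 1690]) cube([741, 274, 25]);


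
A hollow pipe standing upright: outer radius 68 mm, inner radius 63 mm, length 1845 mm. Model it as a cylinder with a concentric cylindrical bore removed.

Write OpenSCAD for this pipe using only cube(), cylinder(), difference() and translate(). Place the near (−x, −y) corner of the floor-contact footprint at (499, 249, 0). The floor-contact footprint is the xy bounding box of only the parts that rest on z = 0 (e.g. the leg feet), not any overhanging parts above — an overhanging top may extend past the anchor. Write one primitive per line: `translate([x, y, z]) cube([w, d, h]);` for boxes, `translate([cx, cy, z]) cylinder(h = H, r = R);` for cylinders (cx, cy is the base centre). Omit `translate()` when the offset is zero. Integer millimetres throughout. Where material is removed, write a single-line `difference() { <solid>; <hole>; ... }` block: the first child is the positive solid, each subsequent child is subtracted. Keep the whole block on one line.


difference() { translate([567, 317, 0]) cylinder(h = 1845, r = 68); translate([567, 317, 0]) cylinder(h = 1845, r = 63); }


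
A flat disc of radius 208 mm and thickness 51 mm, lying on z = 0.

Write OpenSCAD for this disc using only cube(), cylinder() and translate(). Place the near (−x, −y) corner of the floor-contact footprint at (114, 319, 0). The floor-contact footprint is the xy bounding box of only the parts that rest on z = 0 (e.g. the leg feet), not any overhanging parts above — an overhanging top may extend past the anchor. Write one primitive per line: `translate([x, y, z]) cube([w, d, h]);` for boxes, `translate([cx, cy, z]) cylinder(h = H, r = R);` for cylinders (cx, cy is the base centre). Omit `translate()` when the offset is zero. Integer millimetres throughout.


translate([322, 527, 0]) cylinder(h = 51, r = 208);


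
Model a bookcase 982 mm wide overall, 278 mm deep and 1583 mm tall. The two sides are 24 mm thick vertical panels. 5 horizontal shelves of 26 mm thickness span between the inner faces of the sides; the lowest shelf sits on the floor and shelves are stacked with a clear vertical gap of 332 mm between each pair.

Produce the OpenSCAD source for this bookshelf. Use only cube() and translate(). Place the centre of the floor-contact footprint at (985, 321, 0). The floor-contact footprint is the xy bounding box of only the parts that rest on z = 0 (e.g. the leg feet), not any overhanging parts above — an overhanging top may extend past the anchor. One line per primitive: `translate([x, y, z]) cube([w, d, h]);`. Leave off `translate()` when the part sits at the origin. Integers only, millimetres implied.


translate([494, 182, 0]) cube([24, 278, 1583]);
translate([1452, 182, 0]) cube([24, 278, 1583]);
translate([518, 182, 0]) cube([934, 278, 26]);
translate([518, 182, 358]) cube([934, 278, 26]);
translate([518, 182, 716]) cube([934, 278, 26]);
translate([518, 182, 1074]) cube([934, 278, 26]);
translate([518, 182, 1432]) cube([934, 278, 26]);


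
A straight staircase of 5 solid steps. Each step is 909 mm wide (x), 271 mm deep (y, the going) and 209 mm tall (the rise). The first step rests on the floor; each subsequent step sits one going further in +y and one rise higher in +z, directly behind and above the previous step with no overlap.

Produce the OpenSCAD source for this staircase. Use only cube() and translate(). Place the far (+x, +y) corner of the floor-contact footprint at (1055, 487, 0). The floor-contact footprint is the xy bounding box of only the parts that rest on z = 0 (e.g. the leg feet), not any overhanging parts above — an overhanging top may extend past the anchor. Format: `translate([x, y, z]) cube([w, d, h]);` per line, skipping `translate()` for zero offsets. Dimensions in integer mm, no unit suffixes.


translate([146, 216, 0]) cube([909, 271, 209]);
translate([146, 487, 209]) cube([909, 271, 209]);
translate([146, 758, 418]) cube([909, 271, 209]);
translate([146, 1029, 627]) cube([909, 271, 209]);
translate([146, 1300, 836]) cube([909, 271, 209]);


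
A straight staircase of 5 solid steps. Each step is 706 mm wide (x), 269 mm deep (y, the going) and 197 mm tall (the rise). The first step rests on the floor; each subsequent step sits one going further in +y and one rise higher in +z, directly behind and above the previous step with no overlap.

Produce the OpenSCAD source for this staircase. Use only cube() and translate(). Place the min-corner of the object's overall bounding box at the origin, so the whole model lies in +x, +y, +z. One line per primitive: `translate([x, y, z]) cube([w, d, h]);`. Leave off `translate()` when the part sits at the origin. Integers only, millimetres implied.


cube([706, 269, 197]);
translate([0, 269, 197]) cube([706, 269, 197]);
translate([0, 538, 394]) cube([706, 269, 197]);
translate([0, 807, 591]) cube([706, 269, 197]);
translate([0, 1076, 788]) cube([706, 269, 197]);


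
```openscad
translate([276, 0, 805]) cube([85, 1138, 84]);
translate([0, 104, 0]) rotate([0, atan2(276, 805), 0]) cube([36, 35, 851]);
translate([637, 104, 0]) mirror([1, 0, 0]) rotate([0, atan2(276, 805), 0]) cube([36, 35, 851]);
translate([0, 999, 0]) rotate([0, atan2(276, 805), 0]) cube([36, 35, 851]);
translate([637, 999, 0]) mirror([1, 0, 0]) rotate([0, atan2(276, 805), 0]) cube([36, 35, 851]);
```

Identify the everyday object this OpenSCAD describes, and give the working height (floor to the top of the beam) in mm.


A sawhorse. The overall height is 889 mm.

A beam across two mirrored pairs of raked legs — a sawhorse. The beam's underside is at z = 805 (matching the legs' vertical rise in atan2(276, 805)) and the beam is 84 mm tall, so its top is at 805 + 84 = 889 mm. The raked legs top out at the beam's underside, so that is the highest point.


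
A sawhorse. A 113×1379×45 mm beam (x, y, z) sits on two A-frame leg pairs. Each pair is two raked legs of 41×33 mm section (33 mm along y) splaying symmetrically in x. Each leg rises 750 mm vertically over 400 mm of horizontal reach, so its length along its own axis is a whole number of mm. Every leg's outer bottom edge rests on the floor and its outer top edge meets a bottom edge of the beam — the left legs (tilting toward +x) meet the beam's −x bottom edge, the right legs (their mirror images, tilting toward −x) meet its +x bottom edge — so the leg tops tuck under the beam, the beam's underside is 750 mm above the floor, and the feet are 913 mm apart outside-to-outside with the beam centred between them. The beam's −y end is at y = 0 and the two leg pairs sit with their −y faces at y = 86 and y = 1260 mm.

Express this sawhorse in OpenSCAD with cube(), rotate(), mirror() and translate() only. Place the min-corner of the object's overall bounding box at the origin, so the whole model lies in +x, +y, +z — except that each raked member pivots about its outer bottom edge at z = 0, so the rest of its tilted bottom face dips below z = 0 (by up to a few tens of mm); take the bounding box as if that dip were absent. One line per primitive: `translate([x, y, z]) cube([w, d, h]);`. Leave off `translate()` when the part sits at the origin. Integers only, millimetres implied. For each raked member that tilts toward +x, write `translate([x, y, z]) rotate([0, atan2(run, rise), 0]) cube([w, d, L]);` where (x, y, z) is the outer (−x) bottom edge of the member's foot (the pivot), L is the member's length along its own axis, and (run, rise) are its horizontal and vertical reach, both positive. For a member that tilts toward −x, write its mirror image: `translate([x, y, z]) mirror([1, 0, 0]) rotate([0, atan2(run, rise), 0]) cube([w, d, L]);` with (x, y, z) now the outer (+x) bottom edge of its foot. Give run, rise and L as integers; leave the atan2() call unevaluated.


translate([400, 0, 750]) cube([113, 1379, 45]);
translate([0, 86, 0]) rotate([0, atan2(400, 750), 0]) cube([41, 33, 850]);
translate([913, 86, 0]) mirror([1, 0, 0]) rotate([0, atan2(400, 750), 0]) cube([41, 33, 850]);
translate([0, 1260, 0]) rotate([0, atan2(400, 750), 0]) cube([41, 33, 850]);
translate([913, 1260, 0]) mirror([1, 0, 0]) rotate([0, atan2(400, 750), 0]) cube([41, 33, 850]);


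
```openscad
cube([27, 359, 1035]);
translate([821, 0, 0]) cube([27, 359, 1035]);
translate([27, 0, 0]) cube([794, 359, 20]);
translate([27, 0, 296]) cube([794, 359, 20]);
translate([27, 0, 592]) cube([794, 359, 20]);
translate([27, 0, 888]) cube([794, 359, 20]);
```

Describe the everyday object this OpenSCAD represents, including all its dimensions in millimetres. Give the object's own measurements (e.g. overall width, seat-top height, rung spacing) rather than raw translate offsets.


An open bookshelf. Two side panels, each 27 mm thick, 359 mm deep and 1035 mm tall, stand 848 mm apart (outside-to-outside). Between them sit 4 shelves, each 20 mm thick and 359 mm deep, spanning the full gap between the sides. The bottom shelf rests on the floor (its underside at z = 0) and the clear gap between one shelf's top and the next shelf's underside is 276 mm.


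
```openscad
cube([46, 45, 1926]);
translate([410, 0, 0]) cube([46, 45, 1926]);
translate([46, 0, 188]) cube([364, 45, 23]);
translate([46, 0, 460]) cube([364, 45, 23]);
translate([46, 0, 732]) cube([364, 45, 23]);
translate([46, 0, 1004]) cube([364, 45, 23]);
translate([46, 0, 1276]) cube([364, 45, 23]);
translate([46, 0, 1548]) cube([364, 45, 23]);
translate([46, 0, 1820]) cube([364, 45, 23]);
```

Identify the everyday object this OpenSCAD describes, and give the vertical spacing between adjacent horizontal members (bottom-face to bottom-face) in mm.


A ladder. The rung spacing is 272 mm.

Two tall 46×45 posts with 7 short bars between them — a ladder. Adjacent rungs sit at z = 188 and z = 460, so the spacing is 460 − 188 = 272 mm.


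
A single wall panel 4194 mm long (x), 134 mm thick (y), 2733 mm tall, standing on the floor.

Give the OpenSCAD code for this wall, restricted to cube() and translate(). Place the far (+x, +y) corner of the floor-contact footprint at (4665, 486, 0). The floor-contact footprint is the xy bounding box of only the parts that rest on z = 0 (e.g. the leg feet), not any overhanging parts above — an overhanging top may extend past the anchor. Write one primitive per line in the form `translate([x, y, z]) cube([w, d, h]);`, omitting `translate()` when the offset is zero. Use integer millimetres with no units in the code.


translate([471, 352, 0]) cube([4194, 134, 2733]);


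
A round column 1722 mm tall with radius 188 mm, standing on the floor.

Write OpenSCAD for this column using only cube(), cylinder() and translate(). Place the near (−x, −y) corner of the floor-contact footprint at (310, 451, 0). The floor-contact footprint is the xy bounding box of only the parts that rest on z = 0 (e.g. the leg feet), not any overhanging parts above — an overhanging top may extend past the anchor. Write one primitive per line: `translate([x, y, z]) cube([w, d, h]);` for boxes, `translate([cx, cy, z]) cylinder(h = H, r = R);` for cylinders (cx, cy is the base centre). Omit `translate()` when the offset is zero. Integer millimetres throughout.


translate([498, 639, 0]) cylinder(h = 1722, r = 188);


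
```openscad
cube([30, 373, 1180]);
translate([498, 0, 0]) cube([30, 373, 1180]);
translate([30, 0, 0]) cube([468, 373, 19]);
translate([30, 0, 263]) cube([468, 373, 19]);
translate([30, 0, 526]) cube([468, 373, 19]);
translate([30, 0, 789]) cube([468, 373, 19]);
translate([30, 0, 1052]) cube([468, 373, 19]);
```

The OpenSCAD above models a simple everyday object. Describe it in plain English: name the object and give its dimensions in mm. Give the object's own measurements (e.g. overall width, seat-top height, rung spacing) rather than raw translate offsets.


An open bookshelf. Two side panels, each 30 mm thick, 373 mm deep and 1180 mm tall, stand 528 mm apart (outside-to-outside). Between them sit 5 shelves, each 19 mm thick and 373 mm deep, spanning the full gap between the sides. The bottom shelf rests on the floor (its underside at z = 0) and the clear gap between one shelf's top and the next shelf's underside is 244 mm.


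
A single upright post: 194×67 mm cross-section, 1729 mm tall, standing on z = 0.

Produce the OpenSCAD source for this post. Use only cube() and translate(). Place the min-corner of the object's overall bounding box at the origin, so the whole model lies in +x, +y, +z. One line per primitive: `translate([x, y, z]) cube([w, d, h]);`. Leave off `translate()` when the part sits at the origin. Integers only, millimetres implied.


cube([194, 67, 1729]);


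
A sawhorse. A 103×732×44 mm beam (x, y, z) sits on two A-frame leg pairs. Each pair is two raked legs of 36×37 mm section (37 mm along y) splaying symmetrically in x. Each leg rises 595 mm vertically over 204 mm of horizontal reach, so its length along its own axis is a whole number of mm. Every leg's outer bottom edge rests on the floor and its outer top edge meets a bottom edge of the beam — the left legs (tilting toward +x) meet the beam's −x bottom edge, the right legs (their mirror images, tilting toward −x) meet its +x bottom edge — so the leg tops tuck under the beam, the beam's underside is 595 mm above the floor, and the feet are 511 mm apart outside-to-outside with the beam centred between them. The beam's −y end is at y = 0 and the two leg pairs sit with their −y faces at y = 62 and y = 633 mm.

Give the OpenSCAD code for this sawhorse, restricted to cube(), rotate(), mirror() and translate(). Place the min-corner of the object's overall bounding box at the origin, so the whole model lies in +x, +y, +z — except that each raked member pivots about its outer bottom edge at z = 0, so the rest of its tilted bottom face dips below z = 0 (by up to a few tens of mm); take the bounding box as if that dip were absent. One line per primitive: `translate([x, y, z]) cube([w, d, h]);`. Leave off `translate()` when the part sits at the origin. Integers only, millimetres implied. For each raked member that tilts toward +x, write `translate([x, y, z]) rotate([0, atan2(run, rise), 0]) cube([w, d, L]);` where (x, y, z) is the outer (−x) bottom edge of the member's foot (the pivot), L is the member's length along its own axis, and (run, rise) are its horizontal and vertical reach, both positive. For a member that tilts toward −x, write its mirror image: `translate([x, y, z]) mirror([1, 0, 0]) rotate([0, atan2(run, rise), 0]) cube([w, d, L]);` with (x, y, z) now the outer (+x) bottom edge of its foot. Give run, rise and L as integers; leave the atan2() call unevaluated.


// leg length = √(204² + 595²) = 629
// right-leg outer foot x = 2·204 + 103 = 511
// beam min-corner = (204, 0, 595)
translate([204, 0, 595]) cube([103, 732, 44]);
translate([0, 62, 0]) rotate([0, atan2(204, 595), 0]) cube([36, 37, 629]);
translate([511, 62, 0]) mirror([1, 0, 0]) rotate([0, atan2(204, 595), 0]) cube([36, 37, 629]);
translate([0, 633, 0]) rotate([0, atan2(204, 595), 0]) cube([36, 37, 629]);
translate([511, 633, 0]) mirror([1, 0, 0]) rotate([0, atan2(204, 595), 0]) cube([36, 37, 629]);
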